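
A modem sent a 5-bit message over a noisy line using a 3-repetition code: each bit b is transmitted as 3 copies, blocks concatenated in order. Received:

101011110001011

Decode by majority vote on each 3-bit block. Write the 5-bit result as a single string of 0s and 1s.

11101

Block 1 (101): 2 ones → 1
Block 2 (011): 2 ones → 1
Block 3 (110): 2 ones → 1
Block 4 (001): 1 one → 0
Block 5 (011): 2 ones → 1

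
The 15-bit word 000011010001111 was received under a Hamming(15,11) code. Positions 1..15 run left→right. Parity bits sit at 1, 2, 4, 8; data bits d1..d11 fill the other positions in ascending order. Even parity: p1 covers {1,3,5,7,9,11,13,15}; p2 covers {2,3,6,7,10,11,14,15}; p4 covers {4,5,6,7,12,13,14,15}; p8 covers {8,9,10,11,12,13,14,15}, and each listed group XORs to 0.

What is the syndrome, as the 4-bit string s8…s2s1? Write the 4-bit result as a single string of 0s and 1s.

s1 (pos 1,3,5,7,9,11,13,15): 0⊕0⊕1⊕0⊕0⊕0⊕1⊕1 = 1
s2 (pos 2,3,6,7,10,11,14,15): 0⊕0⊕1⊕0⊕0⊕0⊕1⊕1 = 1
s4 (pos 4,5,6,7,12,13,14,15): 0⊕1⊕1⊕0⊕1⊕1⊕1⊕1 = 0
s8 (pos 8,9,10,11,12,13,14,15): 1⊕0⊕0⊕0⊕1⊕1⊕1⊕1 = 1
Syndrome s8…s1 = 1011 → error at position 11.

1011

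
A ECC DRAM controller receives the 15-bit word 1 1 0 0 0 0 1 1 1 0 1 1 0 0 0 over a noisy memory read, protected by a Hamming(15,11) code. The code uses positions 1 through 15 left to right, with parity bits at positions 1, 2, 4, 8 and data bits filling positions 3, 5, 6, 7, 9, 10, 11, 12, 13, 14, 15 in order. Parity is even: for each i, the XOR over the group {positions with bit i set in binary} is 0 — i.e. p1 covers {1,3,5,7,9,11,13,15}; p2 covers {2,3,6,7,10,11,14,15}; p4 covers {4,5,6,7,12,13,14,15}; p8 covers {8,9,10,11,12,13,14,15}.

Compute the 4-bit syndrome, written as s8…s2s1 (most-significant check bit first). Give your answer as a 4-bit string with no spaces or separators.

0010

s1 (pos 1,3,5,7,9,11,13,15): 1⊕0⊕0⊕1⊕1⊕1⊕0⊕0 = 0
s2 (pos 2,3,6,7,10,11,14,15): 1⊕0⊕0⊕1⊕0⊕1⊕0⊕0 = 1
s4 (pos 4,5,6,7,12,13,14,15): 0⊕0⊕0⊕1⊕1⊕0⊕0⊕0 = 0
s8 (pos 8,9,10,11,12,13,14,15): 1⊕1⊕0⊕1⊕1⊕0⊕0⊕0 = 0
Syndrome s8…s1 = 0010 → error at position 2.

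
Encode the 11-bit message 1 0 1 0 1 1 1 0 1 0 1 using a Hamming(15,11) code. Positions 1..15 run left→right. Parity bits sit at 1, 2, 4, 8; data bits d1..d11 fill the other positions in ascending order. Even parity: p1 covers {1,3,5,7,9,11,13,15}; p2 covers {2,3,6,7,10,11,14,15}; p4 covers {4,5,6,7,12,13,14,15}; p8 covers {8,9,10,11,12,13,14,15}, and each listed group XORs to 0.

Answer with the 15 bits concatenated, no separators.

Place data at non-parity positions: p1 p2 1 p4 0 1 0 p8 1 1 1 0 1 0 1
p1 (pos 1,3,5,7,9,11,13,15): XOR of data positions = 1⊕0⊕0⊕1⊕1⊕1⊕1 = 1
p2 (pos 2,3,6,7,10,11,14,15): XOR of data positions = 1⊕1⊕0⊕1⊕1⊕0⊕1 = 1
p4 (pos 4,5,6,7,12,13,14,15): XOR of data positions = 0⊕1⊕0⊕0⊕1⊕0⊕1 = 1
p8 (pos 8,9,10,11,12,13,14,15): XOR of data positions = 1⊕1⊕1⊕0⊕1⊕0⊕1 = 1
Codeword: 111101011110101

111101011110101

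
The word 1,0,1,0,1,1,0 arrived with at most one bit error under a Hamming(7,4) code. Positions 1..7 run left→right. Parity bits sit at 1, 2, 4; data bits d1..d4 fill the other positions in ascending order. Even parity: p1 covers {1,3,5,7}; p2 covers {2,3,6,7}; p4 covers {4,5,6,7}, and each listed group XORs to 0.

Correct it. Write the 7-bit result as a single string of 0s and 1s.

s1 (pos 1,3,5,7): 1⊕1⊕1⊕0 = 1
s2 (pos 2,3,6,7): 0⊕1⊕1⊕0 = 0
s4 (pos 4,5,6,7): 0⊕1⊕1⊕0 = 0
Syndrome s4…s1 = 001 → error at position 1.
Flip position 1: 1010110 → 0010110

0010110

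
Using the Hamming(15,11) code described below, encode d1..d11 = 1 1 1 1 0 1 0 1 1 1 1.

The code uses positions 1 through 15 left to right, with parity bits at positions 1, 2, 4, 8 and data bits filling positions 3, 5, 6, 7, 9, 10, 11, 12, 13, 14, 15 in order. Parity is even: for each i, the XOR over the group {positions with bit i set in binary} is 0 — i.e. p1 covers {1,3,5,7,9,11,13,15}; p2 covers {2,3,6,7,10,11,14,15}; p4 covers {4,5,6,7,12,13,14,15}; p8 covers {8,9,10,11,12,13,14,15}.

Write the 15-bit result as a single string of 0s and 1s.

101111110101111

Place data at non-parity positions: p1 p2 1 p4 1 1 1 p8 0 1 0 1 1 1 1
p1 (pos 1,3,5,7,9,11,13,15): XOR of data positions = 1⊕1⊕1⊕0⊕0⊕1⊕1 = 1
p2 (pos 2,3,6,7,10,11,14,15): XOR of data positions = 1⊕1⊕1⊕1⊕0⊕1⊕1 = 0
p4 (pos 4,5,6,7,12,13,14,15): XOR of data positions = 1⊕1⊕1⊕1⊕1⊕1⊕1 = 1
p8 (pos 8,9,10,11,12,13,14,15): XOR of data positions = 0⊕1⊕0⊕1⊕1⊕1⊕1 = 1
Codeword: 101111110101111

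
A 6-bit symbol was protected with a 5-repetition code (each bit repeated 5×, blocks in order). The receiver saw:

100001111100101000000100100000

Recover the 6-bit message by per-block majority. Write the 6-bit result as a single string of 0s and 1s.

010000

Block 1 (10000): 1 one → 0
Block 2 (11111): 5 ones → 1
Block 3 (00101): 2 ones → 0
Block 4 (00000): 0 ones → 0
Block 5 (01001): 2 ones → 0
Block 6 (00000): 0 ones → 0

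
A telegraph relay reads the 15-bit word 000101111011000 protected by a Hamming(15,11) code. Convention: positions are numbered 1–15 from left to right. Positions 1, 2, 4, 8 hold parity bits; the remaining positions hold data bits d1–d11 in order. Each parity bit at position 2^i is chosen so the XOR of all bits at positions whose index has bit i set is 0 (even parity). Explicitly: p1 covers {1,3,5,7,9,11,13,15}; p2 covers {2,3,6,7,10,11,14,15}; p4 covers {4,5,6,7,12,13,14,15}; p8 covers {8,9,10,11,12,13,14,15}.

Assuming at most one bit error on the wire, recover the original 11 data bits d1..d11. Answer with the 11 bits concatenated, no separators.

10111011000

s1 (pos 1,3,5,7,9,11,13,15): 0⊕0⊕0⊕1⊕1⊕1⊕0⊕0 = 1
s2 (pos 2,3,6,7,10,11,14,15): 0⊕0⊕1⊕1⊕0⊕1⊕0⊕0 = 1
s4 (pos 4,5,6,7,12,13,14,15): 1⊕0⊕1⊕1⊕1⊕0⊕0⊕0 = 0
s8 (pos 8,9,10,11,12,13,14,15): 1⊕1⊕0⊕1⊕1⊕0⊕0⊕0 = 0
Syndrome s8…s1 = 0011 → error at position 3.
Flip position 3: 000101111011000 → 001101111011000
Read data bits from positions 3,5,6,7,9,10,11,12,13,14,15: 10111011000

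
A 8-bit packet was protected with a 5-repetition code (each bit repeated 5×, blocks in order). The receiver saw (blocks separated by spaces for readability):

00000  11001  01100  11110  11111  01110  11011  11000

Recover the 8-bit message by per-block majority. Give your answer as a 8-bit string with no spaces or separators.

01011110

Block 1 (00000): 0 ones → 0
Block 2 (11001): 3 ones → 1
Block 3 (01100): 2 ones → 0
Block 4 (11110): 4 ones → 1
Block 5 (11111): 5 ones → 1
Block 6 (01110): 3 ones → 1
Block 7 (11011): 4 ones → 1
Block 8 (11000): 2 ones → 0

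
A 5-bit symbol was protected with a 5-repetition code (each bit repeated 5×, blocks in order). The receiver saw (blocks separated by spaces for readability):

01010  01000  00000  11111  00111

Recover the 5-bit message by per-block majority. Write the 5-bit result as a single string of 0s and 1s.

Block 1 (01010): 2 ones → 0
Block 2 (01000): 1 one → 0
Block 3 (00000): 0 ones → 0
Block 4 (11111): 5 ones → 1
Block 5 (00111): 3 ones → 1

00011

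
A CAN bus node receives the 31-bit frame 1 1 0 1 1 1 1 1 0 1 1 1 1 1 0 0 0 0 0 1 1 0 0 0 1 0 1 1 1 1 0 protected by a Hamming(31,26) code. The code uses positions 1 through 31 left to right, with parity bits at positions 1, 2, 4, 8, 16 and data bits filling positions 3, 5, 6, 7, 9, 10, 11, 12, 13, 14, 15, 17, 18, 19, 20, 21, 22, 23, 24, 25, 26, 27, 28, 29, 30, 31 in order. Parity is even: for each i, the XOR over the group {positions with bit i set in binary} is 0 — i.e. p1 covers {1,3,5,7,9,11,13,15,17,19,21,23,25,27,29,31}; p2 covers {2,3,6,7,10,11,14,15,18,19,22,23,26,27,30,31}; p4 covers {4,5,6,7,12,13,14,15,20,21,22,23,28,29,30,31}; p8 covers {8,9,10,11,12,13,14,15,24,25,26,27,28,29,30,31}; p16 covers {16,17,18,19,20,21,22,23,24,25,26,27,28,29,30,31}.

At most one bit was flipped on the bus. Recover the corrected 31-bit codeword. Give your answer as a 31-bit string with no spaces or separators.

s1 (pos 1,3,5,7,9,11,13,15,17,19,21,23,25,27,29,31): 1⊕0⊕1⊕1⊕0⊕1⊕1⊕0⊕0⊕0⊕1⊕0⊕1⊕1⊕1⊕0 = 1
s2 (pos 2,3,6,7,10,11,14,15,18,19,22,23,26,27,30,31): 1⊕0⊕1⊕1⊕1⊕1⊕1⊕0⊕0⊕0⊕0⊕0⊕0⊕1⊕1⊕0 = 0
s4 (pos 4,5,6,7,12,13,14,15,20,21,22,23,28,29,30,31): 1⊕1⊕1⊕1⊕1⊕1⊕1⊕0⊕1⊕1⊕0⊕0⊕1⊕1⊕1⊕0 = 0
s8 (pos 8,9,10,11,12,13,14,15,24,25,26,27,28,29,30,31): 1⊕0⊕1⊕1⊕1⊕1⊕1⊕0⊕0⊕1⊕0⊕1⊕1⊕1⊕1⊕0 = 1
s16 (pos 16,17,18,19,20,21,22,23,24,25,26,27,28,29,30,31): 0⊕0⊕0⊕0⊕1⊕1⊕0⊕0⊕0⊕1⊕0⊕1⊕1⊕1⊕1⊕0 = 1
Syndrome s16…s1 = 11001 → error at position 25.
Flip position 25: 1101111101111100000110001011110 → 1101111101111100000110000011110

1101111101111100000110000011110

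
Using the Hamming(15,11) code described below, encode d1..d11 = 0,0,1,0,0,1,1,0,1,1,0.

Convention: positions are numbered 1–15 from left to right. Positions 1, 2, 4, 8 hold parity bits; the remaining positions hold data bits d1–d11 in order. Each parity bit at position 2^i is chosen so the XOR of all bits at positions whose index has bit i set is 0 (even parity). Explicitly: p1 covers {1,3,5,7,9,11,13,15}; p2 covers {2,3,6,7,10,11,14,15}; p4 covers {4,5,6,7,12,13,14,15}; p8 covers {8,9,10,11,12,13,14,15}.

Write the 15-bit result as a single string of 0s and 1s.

000101000110110

Place data at non-parity positions: p1 p2 0 p4 0 1 0 p8 0 1 1 0 1 1 0
p1 (pos 1,3,5,7,9,11,13,15): XOR of data positions = 0⊕0⊕0⊕0⊕1⊕1⊕0 = 0
p2 (pos 2,3,6,7,10,11,14,15): XOR of data positions = 0⊕1⊕0⊕1⊕1⊕1⊕0 = 0
p4 (pos 4,5,6,7,12,13,14,15): XOR of data positions = 0⊕1⊕0⊕0⊕1⊕1⊕0 = 1
p8 (pos 8,9,10,11,12,13,14,15): XOR of data positions = 0⊕1⊕1⊕0⊕1⊕1⊕0 = 0
Codeword: 000101000110110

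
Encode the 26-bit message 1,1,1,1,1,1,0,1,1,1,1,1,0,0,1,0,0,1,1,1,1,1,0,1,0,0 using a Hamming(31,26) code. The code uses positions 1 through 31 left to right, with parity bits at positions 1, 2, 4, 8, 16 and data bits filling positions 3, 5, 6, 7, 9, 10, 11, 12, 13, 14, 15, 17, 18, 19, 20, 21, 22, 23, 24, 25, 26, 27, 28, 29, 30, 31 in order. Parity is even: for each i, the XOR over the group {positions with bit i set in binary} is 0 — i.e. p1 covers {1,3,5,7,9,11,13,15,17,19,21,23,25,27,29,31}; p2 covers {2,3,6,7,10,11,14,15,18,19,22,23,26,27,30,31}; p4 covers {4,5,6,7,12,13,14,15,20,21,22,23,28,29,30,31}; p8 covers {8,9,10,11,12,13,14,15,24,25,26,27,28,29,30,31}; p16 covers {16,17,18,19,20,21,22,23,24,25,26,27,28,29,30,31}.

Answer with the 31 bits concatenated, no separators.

Place data at non-parity positions: p1 p2 1 p4 1 1 1 p8 1 1 0 1 1 1 1 p16 1 0 0 1 0 0 1 1 1 1 1 0 1 0 0
p1 (pos 1,3,5,7,9,11,13,15,17,19,21,23,25,27,29,31): XOR of data positions = 1⊕1⊕1⊕1⊕0⊕1⊕1⊕1⊕0⊕0⊕1⊕1⊕1⊕1⊕0 = 1
p2 (pos 2,3,6,7,10,11,14,15,18,19,22,23,26,27,30,31): XOR of data positions = 1⊕1⊕1⊕1⊕0⊕1⊕1⊕0⊕0⊕0⊕1⊕1⊕1⊕0⊕0 = 1
p4 (pos 4,5,6,7,12,13,14,15,20,21,22,23,28,29,30,31): XOR of data positions = 1⊕1⊕1⊕1⊕1⊕1⊕1⊕1⊕0⊕0⊕1⊕0⊕1⊕0⊕0 = 0
p8 (pos 8,9,10,11,12,13,14,15,24,25,26,27,28,29,30,31): XOR of data positions = 1⊕1⊕0⊕1⊕1⊕1⊕1⊕1⊕1⊕1⊕1⊕0⊕1⊕0⊕0 = 1
p16 (pos 16,17,18,19,20,21,22,23,24,25,26,27,28,29,30,31): XOR of data positions = 1⊕0⊕0⊕1⊕0⊕0⊕1⊕1⊕1⊕1⊕1⊕0⊕1⊕0⊕0 = 0
Codeword: 1110111111011110100100111110100

1110111111011110100100111110100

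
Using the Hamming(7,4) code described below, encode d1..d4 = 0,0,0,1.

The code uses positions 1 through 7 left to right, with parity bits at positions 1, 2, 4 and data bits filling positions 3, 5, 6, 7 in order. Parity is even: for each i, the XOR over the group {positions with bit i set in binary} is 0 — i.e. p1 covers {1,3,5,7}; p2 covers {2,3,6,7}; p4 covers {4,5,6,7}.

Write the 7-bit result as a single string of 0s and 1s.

1101001

Place data at non-parity positions: p1 p2 0 p4 0 0 1
p1 (pos 1,3,5,7): XOR of data positions = 0⊕0⊕1 = 1
p2 (pos 2,3,6,7): XOR of data positions = 0⊕0⊕1 = 1
p4 (pos 4,5,6,7): XOR of data positions = 0⊕0⊕1 = 1
Codeword: 1101001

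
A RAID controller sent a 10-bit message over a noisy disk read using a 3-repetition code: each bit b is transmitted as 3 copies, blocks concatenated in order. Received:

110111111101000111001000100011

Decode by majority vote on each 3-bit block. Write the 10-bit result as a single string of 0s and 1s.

Block 1 (110): 2 ones → 1
Block 2 (111): 3 ones → 1
Block 3 (111): 3 ones → 1
Block 4 (101): 2 ones → 1
Block 5 (000): 0 ones → 0
Block 6 (111): 3 ones → 1
Block 7 (001): 1 one → 0
Block 8 (000): 0 ones → 0
Block 9 (100): 1 one → 0
Block 10 (011): 2 ones → 1

1111010001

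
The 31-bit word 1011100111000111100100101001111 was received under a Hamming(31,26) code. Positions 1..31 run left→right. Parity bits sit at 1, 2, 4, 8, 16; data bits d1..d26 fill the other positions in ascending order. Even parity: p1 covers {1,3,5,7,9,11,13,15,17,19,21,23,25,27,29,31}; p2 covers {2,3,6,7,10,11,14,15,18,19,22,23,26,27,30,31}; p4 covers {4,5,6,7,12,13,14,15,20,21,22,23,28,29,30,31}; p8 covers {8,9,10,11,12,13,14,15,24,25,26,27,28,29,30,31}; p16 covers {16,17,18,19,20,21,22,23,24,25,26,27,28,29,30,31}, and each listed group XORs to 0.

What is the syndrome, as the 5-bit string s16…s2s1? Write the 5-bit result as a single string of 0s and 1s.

s1 (pos 1,3,5,7,9,11,13,15,17,19,21,23,25,27,29,31): 1⊕1⊕1⊕0⊕1⊕0⊕0⊕1⊕1⊕0⊕0⊕1⊕1⊕0⊕1⊕1 = 0
s2 (pos 2,3,6,7,10,11,14,15,18,19,22,23,26,27,30,31): 0⊕1⊕0⊕0⊕1⊕0⊕1⊕1⊕0⊕0⊕0⊕1⊕0⊕0⊕1⊕1 = 1
s4 (pos 4,5,6,7,12,13,14,15,20,21,22,23,28,29,30,31): 1⊕1⊕0⊕0⊕0⊕0⊕1⊕1⊕1⊕0⊕0⊕1⊕1⊕1⊕1⊕1 = 0
s8 (pos 8,9,10,11,12,13,14,15,24,25,26,27,28,29,30,31): 1⊕1⊕1⊕0⊕0⊕0⊕1⊕1⊕0⊕1⊕0⊕0⊕1⊕1⊕1⊕1 = 0
s16 (pos 16,17,18,19,20,21,22,23,24,25,26,27,28,29,30,31): 1⊕1⊕0⊕0⊕1⊕0⊕0⊕1⊕0⊕1⊕0⊕0⊕1⊕1⊕1⊕1 = 1
Syndrome s16…s1 = 10010 → error at position 18.

10010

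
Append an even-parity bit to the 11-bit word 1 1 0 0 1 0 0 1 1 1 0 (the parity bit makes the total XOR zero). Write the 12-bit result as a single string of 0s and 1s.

XOR of the 11 data bits: 1⊕1⊕0⊕0⊕1⊕0⊕0⊕1⊕1⊕1⊕0 = 0
Parity bit = 0 (so all 12 bits XOR to 0).

110010011100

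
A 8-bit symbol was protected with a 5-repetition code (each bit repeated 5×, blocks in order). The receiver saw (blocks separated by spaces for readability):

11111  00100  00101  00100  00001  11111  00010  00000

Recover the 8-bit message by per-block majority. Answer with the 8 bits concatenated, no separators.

Block 1 (11111): 5 ones → 1
Block 2 (00100): 1 one → 0
Block 3 (00101): 2 ones → 0
Block 4 (00100): 1 one → 0
Block 5 (00001): 1 one → 0
Block 6 (11111): 5 ones → 1
Block 7 (00010): 1 one → 0
Block 8 (00000): 0 ones → 0

10000100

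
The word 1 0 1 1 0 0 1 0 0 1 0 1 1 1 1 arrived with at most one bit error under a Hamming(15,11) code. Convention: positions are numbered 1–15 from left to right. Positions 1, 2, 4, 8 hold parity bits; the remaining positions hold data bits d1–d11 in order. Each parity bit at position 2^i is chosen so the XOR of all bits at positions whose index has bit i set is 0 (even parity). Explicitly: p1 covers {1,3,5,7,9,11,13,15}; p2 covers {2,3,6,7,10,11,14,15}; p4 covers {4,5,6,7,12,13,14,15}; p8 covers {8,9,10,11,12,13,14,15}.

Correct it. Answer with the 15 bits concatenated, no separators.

101100100111111

s1 (pos 1,3,5,7,9,11,13,15): 1⊕1⊕0⊕1⊕0⊕0⊕1⊕1 = 1
s2 (pos 2,3,6,7,10,11,14,15): 0⊕1⊕0⊕1⊕1⊕0⊕1⊕1 = 1
s4 (pos 4,5,6,7,12,13,14,15): 1⊕0⊕0⊕1⊕1⊕1⊕1⊕1 = 0
s8 (pos 8,9,10,11,12,13,14,15): 0⊕0⊕1⊕0⊕1⊕1⊕1⊕1 = 1
Syndrome s8…s1 = 1011 → error at position 11.
Flip position 11: 101100100101111 → 101100100111111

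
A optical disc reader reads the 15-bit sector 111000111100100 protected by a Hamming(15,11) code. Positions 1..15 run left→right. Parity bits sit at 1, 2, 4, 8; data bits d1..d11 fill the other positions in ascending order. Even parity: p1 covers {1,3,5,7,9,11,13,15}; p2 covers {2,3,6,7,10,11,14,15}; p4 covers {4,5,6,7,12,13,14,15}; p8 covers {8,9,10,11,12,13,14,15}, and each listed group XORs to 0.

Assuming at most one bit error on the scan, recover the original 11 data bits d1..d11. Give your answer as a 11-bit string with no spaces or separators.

s1 (pos 1,3,5,7,9,11,13,15): 1⊕1⊕0⊕1⊕1⊕0⊕1⊕0 = 1
s2 (pos 2,3,6,7,10,11,14,15): 1⊕1⊕0⊕1⊕1⊕0⊕0⊕0 = 0
s4 (pos 4,5,6,7,12,13,14,15): 0⊕0⊕0⊕1⊕0⊕1⊕0⊕0 = 0
s8 (pos 8,9,10,11,12,13,14,15): 1⊕1⊕1⊕0⊕0⊕1⊕0⊕0 = 0
Syndrome s8…s1 = 0001 → error at position 1.
Flip position 1: 111000111100100 → 011000111100100
Read data bits from positions 3,5,6,7,9,10,11,12,13,14,15: 10011100100

10011100100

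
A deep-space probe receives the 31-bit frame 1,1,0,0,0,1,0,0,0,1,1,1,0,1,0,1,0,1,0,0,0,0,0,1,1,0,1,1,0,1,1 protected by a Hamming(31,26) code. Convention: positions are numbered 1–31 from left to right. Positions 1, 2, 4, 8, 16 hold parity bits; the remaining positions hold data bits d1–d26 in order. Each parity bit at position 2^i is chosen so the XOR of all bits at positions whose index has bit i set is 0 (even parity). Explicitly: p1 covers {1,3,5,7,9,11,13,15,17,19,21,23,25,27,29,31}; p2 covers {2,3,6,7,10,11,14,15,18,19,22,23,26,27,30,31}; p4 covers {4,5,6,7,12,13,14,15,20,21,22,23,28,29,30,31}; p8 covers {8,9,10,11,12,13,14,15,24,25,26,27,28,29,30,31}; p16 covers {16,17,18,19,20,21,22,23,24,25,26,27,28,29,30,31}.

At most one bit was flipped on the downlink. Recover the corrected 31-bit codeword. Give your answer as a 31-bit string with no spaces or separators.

s1 (pos 1,3,5,7,9,11,13,15,17,19,21,23,25,27,29,31): 1⊕0⊕0⊕0⊕0⊕1⊕0⊕0⊕0⊕0⊕0⊕0⊕1⊕1⊕0⊕1 = 1
s2 (pos 2,3,6,7,10,11,14,15,18,19,22,23,26,27,30,31): 1⊕0⊕1⊕0⊕1⊕1⊕1⊕0⊕1⊕0⊕0⊕0⊕0⊕1⊕1⊕1 = 1
s4 (pos 4,5,6,7,12,13,14,15,20,21,22,23,28,29,30,31): 0⊕0⊕1⊕0⊕1⊕0⊕1⊕0⊕0⊕0⊕0⊕0⊕1⊕0⊕1⊕1 = 0
s8 (pos 8,9,10,11,12,13,14,15,24,25,26,27,28,29,30,31): 0⊕0⊕1⊕1⊕1⊕0⊕1⊕0⊕1⊕1⊕0⊕1⊕1⊕0⊕1⊕1 = 0
s16 (pos 16,17,18,19,20,21,22,23,24,25,26,27,28,29,30,31): 1⊕0⊕1⊕0⊕0⊕0⊕0⊕0⊕1⊕1⊕0⊕1⊕1⊕0⊕1⊕1 = 0
Syndrome s16…s1 = 00011 → error at position 3.
Flip position 3: 1100010001110101010000011011011 → 1110010001110101010000011011011

1110010001110101010000011011011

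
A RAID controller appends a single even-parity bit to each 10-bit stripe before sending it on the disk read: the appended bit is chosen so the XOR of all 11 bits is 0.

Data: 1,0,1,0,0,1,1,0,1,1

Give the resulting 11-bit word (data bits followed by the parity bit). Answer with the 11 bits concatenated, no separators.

10100110110

XOR of the 10 data bits: 1⊕0⊕1⊕0⊕0⊕1⊕1⊕0⊕1⊕1 = 0
Parity bit = 0 (so all 11 bits XOR to 0).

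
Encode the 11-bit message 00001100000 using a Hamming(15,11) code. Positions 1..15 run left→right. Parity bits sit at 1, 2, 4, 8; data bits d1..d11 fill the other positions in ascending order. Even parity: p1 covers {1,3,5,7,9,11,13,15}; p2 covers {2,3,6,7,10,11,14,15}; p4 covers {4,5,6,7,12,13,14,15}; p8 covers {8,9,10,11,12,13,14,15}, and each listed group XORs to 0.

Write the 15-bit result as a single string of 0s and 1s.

Place data at non-parity positions: p1 p2 0 p4 0 0 0 p8 1 1 0 0 0 0 0
p1 (pos 1,3,5,7,9,11,13,15): XOR of data positions = 0⊕0⊕0⊕1⊕0⊕0⊕0 = 1
p2 (pos 2,3,6,7,10,11,14,15): XOR of data positions = 0⊕0⊕0⊕1⊕0⊕0⊕0 = 1
p4 (pos 4,5,6,7,12,13,14,15): XOR of data positions = 0⊕0⊕0⊕0⊕0⊕0⊕0 = 0
p8 (pos 8,9,10,11,12,13,14,15): XOR of data positions = 1⊕1⊕0⊕0⊕0⊕0⊕0 = 0
Codeword: 110000001100000

110000001100000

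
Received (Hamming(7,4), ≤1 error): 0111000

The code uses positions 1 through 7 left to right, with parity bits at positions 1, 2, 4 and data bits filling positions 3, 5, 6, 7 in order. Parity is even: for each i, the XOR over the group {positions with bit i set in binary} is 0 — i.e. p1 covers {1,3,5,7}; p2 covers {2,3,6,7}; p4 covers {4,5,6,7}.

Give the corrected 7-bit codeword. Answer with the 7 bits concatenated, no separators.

s1 (pos 1,3,5,7): 0⊕1⊕0⊕0 = 1
s2 (pos 2,3,6,7): 1⊕1⊕0⊕0 = 0
s4 (pos 4,5,6,7): 1⊕0⊕0⊕0 = 1
Syndrome s4…s1 = 101 → error at position 5.
Flip position 5: 0111000 → 0111100

0111100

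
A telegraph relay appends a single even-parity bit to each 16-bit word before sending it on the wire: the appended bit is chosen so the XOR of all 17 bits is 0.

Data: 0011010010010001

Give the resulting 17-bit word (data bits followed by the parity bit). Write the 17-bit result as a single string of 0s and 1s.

00110100100100010

XOR of the 16 data bits: 0⊕0⊕1⊕1⊕0⊕1⊕0⊕0⊕1⊕0⊕0⊕1⊕0⊕0⊕0⊕1 = 0
Parity bit = 0 (so all 17 bits XOR to 0).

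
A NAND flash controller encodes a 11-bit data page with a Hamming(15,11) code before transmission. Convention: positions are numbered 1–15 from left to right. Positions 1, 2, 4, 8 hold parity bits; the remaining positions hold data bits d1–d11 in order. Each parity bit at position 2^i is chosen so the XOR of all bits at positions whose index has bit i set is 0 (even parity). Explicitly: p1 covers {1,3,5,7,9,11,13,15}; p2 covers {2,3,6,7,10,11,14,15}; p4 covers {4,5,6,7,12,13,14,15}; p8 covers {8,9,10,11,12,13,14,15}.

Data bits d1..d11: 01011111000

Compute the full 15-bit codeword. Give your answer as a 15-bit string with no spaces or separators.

010110101111000

Place data at non-parity positions: p1 p2 0 p4 1 0 1 p8 1 1 1 1 0 0 0
p1 (pos 1,3,5,7,9,11,13,15): XOR of data positions = 0⊕1⊕1⊕1⊕1⊕0⊕0 = 0
p2 (pos 2,3,6,7,10,11,14,15): XOR of data positions = 0⊕0⊕1⊕1⊕1⊕0⊕0 = 1
p4 (pos 4,5,6,7,12,13,14,15): XOR of data positions = 1⊕0⊕1⊕1⊕0⊕0⊕0 = 1
p8 (pos 8,9,10,11,12,13,14,15): XOR of data positions = 1⊕1⊕1⊕1⊕0⊕0⊕0 = 0
Codeword: 010110101111000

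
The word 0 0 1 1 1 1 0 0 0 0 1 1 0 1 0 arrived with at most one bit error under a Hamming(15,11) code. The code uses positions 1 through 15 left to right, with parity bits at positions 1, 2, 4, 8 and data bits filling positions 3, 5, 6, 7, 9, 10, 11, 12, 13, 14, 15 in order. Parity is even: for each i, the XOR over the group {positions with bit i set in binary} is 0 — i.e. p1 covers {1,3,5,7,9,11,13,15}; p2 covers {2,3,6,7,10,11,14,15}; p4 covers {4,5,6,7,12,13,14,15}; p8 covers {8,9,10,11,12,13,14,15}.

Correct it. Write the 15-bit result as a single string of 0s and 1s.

001111000011110

s1 (pos 1,3,5,7,9,11,13,15): 0⊕1⊕1⊕0⊕0⊕1⊕0⊕0 = 1
s2 (pos 2,3,6,7,10,11,14,15): 0⊕1⊕1⊕0⊕0⊕1⊕1⊕0 = 0
s4 (pos 4,5,6,7,12,13,14,15): 1⊕1⊕1⊕0⊕1⊕0⊕1⊕0 = 1
s8 (pos 8,9,10,11,12,13,14,15): 0⊕0⊕0⊕1⊕1⊕0⊕1⊕0 = 1
Syndrome s8…s1 = 1101 → error at position 13.
Flip position 13: 001111000011010 → 001111000011110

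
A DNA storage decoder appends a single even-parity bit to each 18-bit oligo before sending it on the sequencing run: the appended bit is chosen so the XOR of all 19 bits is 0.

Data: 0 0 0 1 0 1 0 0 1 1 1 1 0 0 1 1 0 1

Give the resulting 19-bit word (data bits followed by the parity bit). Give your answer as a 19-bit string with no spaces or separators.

XOR of the 18 data bits: 0⊕0⊕0⊕1⊕0⊕1⊕0⊕0⊕1⊕1⊕1⊕1⊕0⊕0⊕1⊕1⊕0⊕1 = 1
Parity bit = 1 (so all 19 bits XOR to 0).

0001010011110011011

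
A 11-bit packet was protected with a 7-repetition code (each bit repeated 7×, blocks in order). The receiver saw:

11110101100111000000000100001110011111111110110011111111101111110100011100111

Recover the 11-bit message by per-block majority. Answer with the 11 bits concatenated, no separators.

11001111101

Block 1 (1111010): 5 ones → 1
Block 2 (1100111): 5 ones → 1
Block 3 (0000000): 0 ones → 0
Block 4 (0010000): 1 one → 0
Block 5 (1110011): 5 ones → 1
Block 6 (1111111): 7 ones → 1
Block 7 (1011001): 4 ones → 1
Block 8 (1111111): 7 ones → 1
Block 9 (1011111): 6 ones → 1
Block 10 (1010001): 3 ones → 0
Block 11 (1100111): 5 ones → 1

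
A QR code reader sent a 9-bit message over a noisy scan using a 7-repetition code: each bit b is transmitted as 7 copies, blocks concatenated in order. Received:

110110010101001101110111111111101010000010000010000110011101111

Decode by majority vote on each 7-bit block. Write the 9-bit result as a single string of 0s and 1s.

Block 1 (1101100): 4 ones → 1
Block 2 (1010100): 3 ones → 0
Block 3 (1101110): 5 ones → 1
Block 4 (1111111): 7 ones → 1
Block 5 (1110101): 5 ones → 1
Block 6 (0000010): 1 one → 0
Block 7 (0000100): 1 one → 0
Block 8 (0011001): 3 ones → 0
Block 9 (1101111): 6 ones → 1

101110001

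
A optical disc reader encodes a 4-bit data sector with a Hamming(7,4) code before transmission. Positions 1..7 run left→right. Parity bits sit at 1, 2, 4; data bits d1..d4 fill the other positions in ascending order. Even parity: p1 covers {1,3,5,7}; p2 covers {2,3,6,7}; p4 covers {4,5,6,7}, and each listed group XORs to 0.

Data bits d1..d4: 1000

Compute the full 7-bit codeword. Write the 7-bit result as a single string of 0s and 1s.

1110000

Place data at non-parity positions: p1 p2 1 p4 0 0 0
p1 (pos 1,3,5,7): XOR of data positions = 1⊕0⊕0 = 1
p2 (pos 2,3,6,7): XOR of data positions = 1⊕0⊕0 = 1
p4 (pos 4,5,6,7): XOR of data positions = 0⊕0⊕0 = 0
Codeword: 1110000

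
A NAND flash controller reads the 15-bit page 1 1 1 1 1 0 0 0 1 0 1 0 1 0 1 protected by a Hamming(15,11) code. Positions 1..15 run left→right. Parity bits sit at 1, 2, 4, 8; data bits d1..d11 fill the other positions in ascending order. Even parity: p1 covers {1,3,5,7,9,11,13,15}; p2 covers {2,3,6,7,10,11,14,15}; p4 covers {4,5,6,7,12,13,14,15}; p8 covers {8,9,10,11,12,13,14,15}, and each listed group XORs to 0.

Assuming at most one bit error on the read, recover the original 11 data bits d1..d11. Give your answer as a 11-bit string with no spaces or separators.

s1 (pos 1,3,5,7,9,11,13,15): 1⊕1⊕1⊕0⊕1⊕1⊕1⊕1 = 1
s2 (pos 2,3,6,7,10,11,14,15): 1⊕1⊕0⊕0⊕0⊕1⊕0⊕1 = 0
s4 (pos 4,5,6,7,12,13,14,15): 1⊕1⊕0⊕0⊕0⊕1⊕0⊕1 = 0
s8 (pos 8,9,10,11,12,13,14,15): 0⊕1⊕0⊕1⊕0⊕1⊕0⊕1 = 0
Syndrome s8…s1 = 0001 → error at position 1.
Flip position 1: 111110001010101 → 011110001010101
Read data bits from positions 3,5,6,7,9,10,11,12,13,14,15: 11001010101

11001010101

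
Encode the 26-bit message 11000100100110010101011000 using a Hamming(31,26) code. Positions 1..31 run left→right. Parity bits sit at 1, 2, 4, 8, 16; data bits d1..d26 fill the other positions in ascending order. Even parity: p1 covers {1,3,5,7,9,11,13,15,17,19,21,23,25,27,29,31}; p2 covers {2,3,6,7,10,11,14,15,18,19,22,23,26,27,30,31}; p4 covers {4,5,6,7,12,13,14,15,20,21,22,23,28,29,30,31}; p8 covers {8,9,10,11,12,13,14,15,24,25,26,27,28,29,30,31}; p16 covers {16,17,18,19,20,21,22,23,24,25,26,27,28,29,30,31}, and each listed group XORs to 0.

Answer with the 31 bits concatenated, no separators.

0111100101001001110010101011000

Place data at non-parity positions: p1 p2 1 p4 1 0 0 p8 0 1 0 0 1 0 0 p16 1 1 0 0 1 0 1 0 1 0 1 1 0 0 0
p1 (pos 1,3,5,7,9,11,13,15,17,19,21,23,25,27,29,31): XOR of data positions = 1⊕1⊕0⊕0⊕0⊕1⊕0⊕1⊕0⊕1⊕1⊕1⊕1⊕0⊕0 = 0
p2 (pos 2,3,6,7,10,11,14,15,18,19,22,23,26,27,30,31): XOR of data positions = 1⊕0⊕0⊕1⊕0⊕0⊕0⊕1⊕0⊕0⊕1⊕0⊕1⊕0⊕0 = 1
p4 (pos 4,5,6,7,12,13,14,15,20,21,22,23,28,29,30,31): XOR of data positions = 1⊕0⊕0⊕0⊕1⊕0⊕0⊕0⊕1⊕0⊕1⊕1⊕0⊕0⊕0 = 1
p8 (pos 8,9,10,11,12,13,14,15,24,25,26,27,28,29,30,31): XOR of data positions = 0⊕1⊕0⊕0⊕1⊕0⊕0⊕0⊕1⊕0⊕1⊕1⊕0⊕0⊕0 = 1
p16 (pos 16,17,18,19,20,21,22,23,24,25,26,27,28,29,30,31): XOR of data positions = 1⊕1⊕0⊕0⊕1⊕0⊕1⊕0⊕1⊕0⊕1⊕1⊕0⊕0⊕0 = 1
Codeword: 0111100101001001110010101011000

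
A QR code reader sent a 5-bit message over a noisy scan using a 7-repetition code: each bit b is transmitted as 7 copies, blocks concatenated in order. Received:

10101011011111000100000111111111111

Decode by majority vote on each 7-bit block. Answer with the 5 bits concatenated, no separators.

Block 1 (1010101): 4 ones → 1
Block 2 (1011111): 6 ones → 1
Block 3 (0001000): 1 one → 0
Block 4 (0011111): 5 ones → 1
Block 5 (1111111): 7 ones → 1

11011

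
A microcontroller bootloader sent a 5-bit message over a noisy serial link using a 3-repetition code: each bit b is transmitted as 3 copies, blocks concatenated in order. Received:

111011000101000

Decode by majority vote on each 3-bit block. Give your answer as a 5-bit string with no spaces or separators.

11010

Block 1 (111): 3 ones → 1
Block 2 (011): 2 ones → 1
Block 3 (000): 0 ones → 0
Block 4 (101): 2 ones → 1
Block 5 (000): 0 ones → 0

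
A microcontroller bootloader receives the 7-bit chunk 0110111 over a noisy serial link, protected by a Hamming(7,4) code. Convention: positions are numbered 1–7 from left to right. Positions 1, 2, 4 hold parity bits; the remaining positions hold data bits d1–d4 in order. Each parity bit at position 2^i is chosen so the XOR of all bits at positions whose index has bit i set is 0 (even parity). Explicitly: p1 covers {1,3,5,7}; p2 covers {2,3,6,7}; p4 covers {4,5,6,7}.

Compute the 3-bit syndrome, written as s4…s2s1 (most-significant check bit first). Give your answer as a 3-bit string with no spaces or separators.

s1 (pos 1,3,5,7): 0⊕1⊕1⊕1 = 1
s2 (pos 2,3,6,7): 1⊕1⊕1⊕1 = 0
s4 (pos 4,5,6,7): 0⊕1⊕1⊕1 = 1
Syndrome s4…s1 = 101 → error at position 5.

101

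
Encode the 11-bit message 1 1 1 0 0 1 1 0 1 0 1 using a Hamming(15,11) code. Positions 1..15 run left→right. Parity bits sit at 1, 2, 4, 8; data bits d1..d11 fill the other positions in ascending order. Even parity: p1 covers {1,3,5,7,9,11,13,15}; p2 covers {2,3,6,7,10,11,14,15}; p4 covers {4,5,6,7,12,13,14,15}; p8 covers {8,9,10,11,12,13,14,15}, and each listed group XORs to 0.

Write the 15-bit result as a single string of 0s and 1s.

Place data at non-parity positions: p1 p2 1 p4 1 1 0 p8 0 1 1 0 1 0 1
p1 (pos 1,3,5,7,9,11,13,15): XOR of data positions = 1⊕1⊕0⊕0⊕1⊕1⊕1 = 1
p2 (pos 2,3,6,7,10,11,14,15): XOR of data positions = 1⊕1⊕0⊕1⊕1⊕0⊕1 = 1
p4 (pos 4,5,6,7,12,13,14,15): XOR of data positions = 1⊕1⊕0⊕0⊕1⊕0⊕1 = 0
p8 (pos 8,9,10,11,12,13,14,15): XOR of data positions = 0⊕1⊕1⊕0⊕1⊕0⊕1 = 0
Codeword: 111011000110101

111011000110101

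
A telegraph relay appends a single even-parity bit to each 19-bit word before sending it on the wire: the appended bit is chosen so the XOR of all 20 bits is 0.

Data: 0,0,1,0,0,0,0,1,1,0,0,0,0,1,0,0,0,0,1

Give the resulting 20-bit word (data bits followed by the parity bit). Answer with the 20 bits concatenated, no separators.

00100001100001000011

XOR of the 19 data bits: 0⊕0⊕1⊕0⊕0⊕0⊕0⊕1⊕1⊕0⊕0⊕0⊕0⊕1⊕0⊕0⊕0⊕0⊕1 = 1
Parity bit = 1 (so all 20 bits XOR to 0).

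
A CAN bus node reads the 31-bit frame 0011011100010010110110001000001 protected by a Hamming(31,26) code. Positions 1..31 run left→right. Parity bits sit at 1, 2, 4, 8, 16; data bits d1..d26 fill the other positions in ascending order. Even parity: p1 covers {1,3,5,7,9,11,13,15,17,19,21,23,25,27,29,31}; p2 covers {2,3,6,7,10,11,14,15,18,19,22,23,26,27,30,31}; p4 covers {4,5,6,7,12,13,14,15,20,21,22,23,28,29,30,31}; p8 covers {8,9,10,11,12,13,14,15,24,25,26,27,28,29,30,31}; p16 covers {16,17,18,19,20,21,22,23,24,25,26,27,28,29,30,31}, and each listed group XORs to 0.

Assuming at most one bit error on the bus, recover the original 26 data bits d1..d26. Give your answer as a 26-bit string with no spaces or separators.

10111001001110110001000001

s1 (pos 1,3,5,7,9,11,13,15,17,19,21,23,25,27,29,31): 0⊕1⊕0⊕1⊕0⊕0⊕0⊕1⊕1⊕0⊕1⊕0⊕1⊕0⊕0⊕1 = 1
s2 (pos 2,3,6,7,10,11,14,15,18,19,22,23,26,27,30,31): 0⊕1⊕1⊕1⊕0⊕0⊕0⊕1⊕1⊕0⊕0⊕0⊕0⊕0⊕0⊕1 = 0
s4 (pos 4,5,6,7,12,13,14,15,20,21,22,23,28,29,30,31): 1⊕0⊕1⊕1⊕1⊕0⊕0⊕1⊕1⊕1⊕0⊕0⊕0⊕0⊕0⊕1 = 0
s8 (pos 8,9,10,11,12,13,14,15,24,25,26,27,28,29,30,31): 1⊕0⊕0⊕0⊕1⊕0⊕0⊕1⊕0⊕1⊕0⊕0⊕0⊕0⊕0⊕1 = 1
s16 (pos 16,17,18,19,20,21,22,23,24,25,26,27,28,29,30,31): 0⊕1⊕1⊕0⊕1⊕1⊕0⊕0⊕0⊕1⊕0⊕0⊕0⊕0⊕0⊕1 = 0
Syndrome s16…s1 = 01001 → error at position 9.
Flip position 9: 0011011100010010110110001000001 → 0011011110010010110110001000001
Read data bits from positions 3,5,6,7,9,10,11,12,13,14,15,17,18,19,20,21,22,23,24,25,26,27,28,29,30,31: 10111001001110110001000001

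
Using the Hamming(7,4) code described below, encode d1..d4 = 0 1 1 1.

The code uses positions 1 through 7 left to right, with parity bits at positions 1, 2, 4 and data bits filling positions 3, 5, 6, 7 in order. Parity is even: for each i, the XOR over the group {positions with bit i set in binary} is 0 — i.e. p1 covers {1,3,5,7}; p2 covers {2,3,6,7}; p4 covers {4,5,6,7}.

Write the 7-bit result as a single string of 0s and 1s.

Place data at non-parity positions: p1 p2 0 p4 1 1 1
p1 (pos 1,3,5,7): XOR of data positions = 0⊕1⊕1 = 0
p2 (pos 2,3,6,7): XOR of data positions = 0⊕1⊕1 = 0
p4 (pos 4,5,6,7): XOR of data positions = 1⊕1⊕1 = 1
Codeword: 0001111

0001111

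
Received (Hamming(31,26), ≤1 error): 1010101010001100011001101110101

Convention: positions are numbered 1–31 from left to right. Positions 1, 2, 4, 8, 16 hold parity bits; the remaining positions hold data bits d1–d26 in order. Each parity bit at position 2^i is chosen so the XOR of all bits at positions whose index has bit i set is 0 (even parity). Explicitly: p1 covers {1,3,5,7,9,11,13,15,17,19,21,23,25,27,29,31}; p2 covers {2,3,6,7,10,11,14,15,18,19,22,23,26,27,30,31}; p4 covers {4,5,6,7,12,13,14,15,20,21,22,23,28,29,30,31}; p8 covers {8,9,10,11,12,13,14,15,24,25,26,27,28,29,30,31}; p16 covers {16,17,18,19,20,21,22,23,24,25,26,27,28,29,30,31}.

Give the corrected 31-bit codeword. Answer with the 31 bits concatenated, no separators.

s1 (pos 1,3,5,7,9,11,13,15,17,19,21,23,25,27,29,31): 1⊕1⊕1⊕1⊕1⊕0⊕1⊕0⊕0⊕1⊕0⊕1⊕1⊕1⊕1⊕1 = 0
s2 (pos 2,3,6,7,10,11,14,15,18,19,22,23,26,27,30,31): 0⊕1⊕0⊕1⊕0⊕0⊕1⊕0⊕1⊕1⊕1⊕1⊕1⊕1⊕0⊕1 = 0
s4 (pos 4,5,6,7,12,13,14,15,20,21,22,23,28,29,30,31): 0⊕1⊕0⊕1⊕0⊕1⊕1⊕0⊕0⊕0⊕1⊕1⊕0⊕1⊕0⊕1 = 0
s8 (pos 8,9,10,11,12,13,14,15,24,25,26,27,28,29,30,31): 0⊕1⊕0⊕0⊕0⊕1⊕1⊕0⊕0⊕1⊕1⊕1⊕0⊕1⊕0⊕1 = 0
s16 (pos 16,17,18,19,20,21,22,23,24,25,26,27,28,29,30,31): 0⊕0⊕1⊕1⊕0⊕0⊕1⊕1⊕0⊕1⊕1⊕1⊕0⊕1⊕0⊕1 = 1
Syndrome s16…s1 = 10000 → error at position 16.
Flip position 16: 1010101010001100011001101110101 → 1010101010001101011001101110101

1010101010001101011001101110101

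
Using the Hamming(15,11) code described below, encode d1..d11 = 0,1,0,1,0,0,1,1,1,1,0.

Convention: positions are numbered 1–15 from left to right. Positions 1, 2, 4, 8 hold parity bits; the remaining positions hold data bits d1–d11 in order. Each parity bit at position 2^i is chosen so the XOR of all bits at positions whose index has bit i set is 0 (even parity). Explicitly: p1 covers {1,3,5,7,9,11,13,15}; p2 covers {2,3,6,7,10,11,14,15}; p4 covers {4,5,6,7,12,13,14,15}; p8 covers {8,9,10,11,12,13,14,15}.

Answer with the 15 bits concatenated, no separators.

Place data at non-parity positions: p1 p2 0 p4 1 0 1 p8 0 0 1 1 1 1 0
p1 (pos 1,3,5,7,9,11,13,15): XOR of data positions = 0⊕1⊕1⊕0⊕1⊕1⊕0 = 0
p2 (pos 2,3,6,7,10,11,14,15): XOR of data positions = 0⊕0⊕1⊕0⊕1⊕1⊕0 = 1
p4 (pos 4,5,6,7,12,13,14,15): XOR of data positions = 1⊕0⊕1⊕1⊕1⊕1⊕0 = 1
p8 (pos 8,9,10,11,12,13,14,15): XOR of data positions = 0⊕0⊕1⊕1⊕1⊕1⊕0 = 0
Codeword: 010110100011110

010110100011110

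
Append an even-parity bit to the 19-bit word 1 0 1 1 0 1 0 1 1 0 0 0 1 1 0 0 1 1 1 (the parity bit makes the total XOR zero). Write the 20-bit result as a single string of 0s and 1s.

10110101100011001111

XOR of the 19 data bits: 1⊕0⊕1⊕1⊕0⊕1⊕0⊕1⊕1⊕0⊕0⊕0⊕1⊕1⊕0⊕0⊕1⊕1⊕1 = 1
Parity bit = 1 (so all 20 bits XOR to 0).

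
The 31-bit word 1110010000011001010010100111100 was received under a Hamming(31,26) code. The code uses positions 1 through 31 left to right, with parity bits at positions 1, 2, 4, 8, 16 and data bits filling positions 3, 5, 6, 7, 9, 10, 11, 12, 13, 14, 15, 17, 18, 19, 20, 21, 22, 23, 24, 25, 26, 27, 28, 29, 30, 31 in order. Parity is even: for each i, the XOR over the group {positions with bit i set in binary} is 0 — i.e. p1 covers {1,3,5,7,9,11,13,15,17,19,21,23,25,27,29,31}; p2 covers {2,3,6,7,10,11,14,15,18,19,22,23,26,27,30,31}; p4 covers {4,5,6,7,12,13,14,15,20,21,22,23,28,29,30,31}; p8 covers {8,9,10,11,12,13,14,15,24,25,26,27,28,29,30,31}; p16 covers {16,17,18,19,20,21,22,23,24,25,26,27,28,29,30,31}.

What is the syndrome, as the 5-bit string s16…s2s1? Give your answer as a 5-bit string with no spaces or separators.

00111

s1 (pos 1,3,5,7,9,11,13,15,17,19,21,23,25,27,29,31): 1⊕1⊕0⊕0⊕0⊕0⊕1⊕0⊕0⊕0⊕1⊕1⊕0⊕1⊕1⊕0 = 1
s2 (pos 2,3,6,7,10,11,14,15,18,19,22,23,26,27,30,31): 1⊕1⊕1⊕0⊕0⊕0⊕0⊕0⊕1⊕0⊕0⊕1⊕1⊕1⊕0⊕0 = 1
s4 (pos 4,5,6,7,12,13,14,15,20,21,22,23,28,29,30,31): 0⊕0⊕1⊕0⊕1⊕1⊕0⊕0⊕0⊕1⊕0⊕1⊕1⊕1⊕0⊕0 = 1
s8 (pos 8,9,10,11,12,13,14,15,24,25,26,27,28,29,30,31): 0⊕0⊕0⊕0⊕1⊕1⊕0⊕0⊕0⊕0⊕1⊕1⊕1⊕1⊕0⊕0 = 0
s16 (pos 16,17,18,19,20,21,22,23,24,25,26,27,28,29,30,31): 1⊕0⊕1⊕0⊕0⊕1⊕0⊕1⊕0⊕0⊕1⊕1⊕1⊕1⊕0⊕0 = 0
Syndrome s16…s1 = 00111 → error at position 7.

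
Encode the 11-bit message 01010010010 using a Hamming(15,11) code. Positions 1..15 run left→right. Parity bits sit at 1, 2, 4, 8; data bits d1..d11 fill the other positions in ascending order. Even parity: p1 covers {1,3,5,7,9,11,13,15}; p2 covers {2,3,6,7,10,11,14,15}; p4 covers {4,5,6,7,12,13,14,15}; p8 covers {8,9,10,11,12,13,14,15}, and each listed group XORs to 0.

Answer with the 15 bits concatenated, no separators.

Place data at non-parity positions: p1 p2 0 p4 1 0 1 p8 0 0 1 0 0 1 0
p1 (pos 1,3,5,7,9,11,13,15): XOR of data positions = 0⊕1⊕1⊕0⊕1⊕0⊕0 = 1
p2 (pos 2,3,6,7,10,11,14,15): XOR of data positions = 0⊕0⊕1⊕0⊕1⊕1⊕0 = 1
p4 (pos 4,5,6,7,12,13,14,15): XOR of data positions = 1⊕0⊕1⊕0⊕0⊕1⊕0 = 1
p8 (pos 8,9,10,11,12,13,14,15): XOR of data positions = 0⊕0⊕1⊕0⊕0⊕1⊕0 = 0
Codeword: 110110100010010

110110100010010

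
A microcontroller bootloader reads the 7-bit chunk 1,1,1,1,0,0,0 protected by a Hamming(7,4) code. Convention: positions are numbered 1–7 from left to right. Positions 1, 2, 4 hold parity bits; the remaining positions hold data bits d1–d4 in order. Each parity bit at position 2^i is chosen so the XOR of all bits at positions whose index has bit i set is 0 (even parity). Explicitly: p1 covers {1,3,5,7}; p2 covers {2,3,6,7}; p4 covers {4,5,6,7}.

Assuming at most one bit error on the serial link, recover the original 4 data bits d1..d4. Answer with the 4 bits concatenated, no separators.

1000

s1 (pos 1,3,5,7): 1⊕1⊕0⊕0 = 0
s2 (pos 2,3,6,7): 1⊕1⊕0⊕0 = 0
s4 (pos 4,5,6,7): 1⊕0⊕0⊕0 = 1
Syndrome s4…s1 = 100 → error at position 4.
Flip position 4: 1111000 → 1110000
Read data bits from positions 3,5,6,7: 1000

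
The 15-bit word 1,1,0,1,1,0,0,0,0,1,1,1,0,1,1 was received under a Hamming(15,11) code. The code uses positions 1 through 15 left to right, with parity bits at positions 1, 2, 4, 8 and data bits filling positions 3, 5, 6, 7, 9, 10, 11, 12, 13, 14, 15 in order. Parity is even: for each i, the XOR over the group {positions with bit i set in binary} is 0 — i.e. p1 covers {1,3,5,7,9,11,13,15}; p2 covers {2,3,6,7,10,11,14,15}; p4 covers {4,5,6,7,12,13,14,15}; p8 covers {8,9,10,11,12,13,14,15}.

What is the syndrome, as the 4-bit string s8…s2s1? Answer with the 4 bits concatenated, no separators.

s1 (pos 1,3,5,7,9,11,13,15): 1⊕0⊕1⊕0⊕0⊕1⊕0⊕1 = 0
s2 (pos 2,3,6,7,10,11,14,15): 1⊕0⊕0⊕0⊕1⊕1⊕1⊕1 = 1
s4 (pos 4,5,6,7,12,13,14,15): 1⊕1⊕0⊕0⊕1⊕0⊕1⊕1 = 1
s8 (pos 8,9,10,11,12,13,14,15): 0⊕0⊕1⊕1⊕1⊕0⊕1⊕1 = 1
Syndrome s8…s1 = 1110 → error at position 14.

1110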